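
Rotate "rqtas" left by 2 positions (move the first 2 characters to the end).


Input: 'rqtas', shift = 2
Operation: split at index 2 and swap parts
Front part s[0:2] = 'rq'
Back part s[2:] = 'tas'
Rotated = back + front = 'tas' + 'rq'
Result: tasrq


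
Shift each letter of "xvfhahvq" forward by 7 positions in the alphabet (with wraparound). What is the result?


Input: 'xvfhahvq', shift = 7
Operation: for each letter, (position + 7) mod 26
Mapping: 'x'(23+7=30, 30 mod 26=4)->'e', 'v'(21+7=28, 28 mod 26=2)->'c', 'f'(5+7=12)->'m', 'h'(7+7=14)->'o', 'a'(0+7=7)->'h', 'h'(7+7=14)->'o', 'v'(21+7=28, 28 mod 26=2)->'c', 'q'(16+7=23)->'x'
Result: ecmohocx


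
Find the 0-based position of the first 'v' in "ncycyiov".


Input string: 'ncycyiov'
Target: 'v'
Scanning left to right: s[0]='n', s[1]='c', s[2]='y', s[3]='c', s[4]='y', s[5]='i', s[6]='o', s[7]='v'
First match at index: 7


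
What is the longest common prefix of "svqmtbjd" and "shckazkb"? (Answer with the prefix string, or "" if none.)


String 1: 'svqmtbjd'
String 2: 'shckazkb'
Compare position by position:
pos 0: 's' vs 's' match
pos 1: 'v' vs 'h' differ -> stop
Longest common prefix: "s" (length 1)


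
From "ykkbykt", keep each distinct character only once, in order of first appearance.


Input: 'ykkbykt'
Operation: keep first occurrence of each character
Scan: s[0]='y' new -> keep; s[1]='k' new -> keep; s[2]='k' seen -> skip; s[3]='b' new -> keep; s[4]='y' seen -> skip; s[5]='k' seen -> skip; s[6]='t' new -> keep
Result: ykbt


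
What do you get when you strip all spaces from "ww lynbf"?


Input string: 'ww lynbf'
Operation: remove all spaces
Words: 'ww', 'lynbf'
Join without spaces: wwlynbf


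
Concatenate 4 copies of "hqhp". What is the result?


Input string: 'hqhp'
Operation: repeat 4 times
Concatenation: 'hqhp' + 'hqhp' + 'hqhp' + 'hqhp'
Result: hqhphqhphqhphqhp


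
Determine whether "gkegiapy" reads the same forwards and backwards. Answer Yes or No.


Input string: 'gkegiapy'
Reversed: 'ypaigekg'
Compare pairs: s[0]='g' vs s[7]='y' (mismatch), s[1]='k' vs s[6]='p' (mismatch), s[2]='e' vs s[5]='a' (mismatch), s[3]='g' vs s[4]='i' (mismatch)
Palindrome: No


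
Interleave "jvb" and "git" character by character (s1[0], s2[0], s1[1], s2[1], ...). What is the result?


String 1: 'jvb'
String 2: 'git'
Operation: alternate characters
Pairs: 'j'+'g', 'v'+'i', 'b'+'t'
Result: jgvibt


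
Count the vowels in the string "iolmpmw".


Input string: 'iolmpmw'
Operation: count vowels (a, e, i, o, u)
Scan: s[0]='i' (vowel), s[1]='o' (vowel), s[2]='l', s[3]='m', s[4]='p', s[5]='m', s[6]='w'
Vowels found: 2
Result: 2


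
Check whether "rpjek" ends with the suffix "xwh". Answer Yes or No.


Input string: 'rpjek'
Suffix to check: 'xwh'
Last 3 characters of input: 'jek'
Match: False
Result: No


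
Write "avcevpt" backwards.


Input string: 'avcevpt'
Operation: reverse character order
Original order: 'a' -> 'v' -> 'c' -> 'e' -> 'v' -> 'p' -> 't'
Reversed order: 't' -> 'p' -> 'v' -> 'e' -> 'c' -> 'v' -> 'a'
Result: tpvecva


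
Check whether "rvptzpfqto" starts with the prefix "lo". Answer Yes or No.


Input string: 'rvptzpfqto'
Prefix to check: 'lo'
First 2 characters of input: 'rv'
Match: False
Result: No


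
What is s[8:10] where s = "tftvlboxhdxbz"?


Input string: 'tftvlboxhdxbz'
Operation: slice [8:10]
Extract characters: s[8]='h', s[9]='d'
Result: hd


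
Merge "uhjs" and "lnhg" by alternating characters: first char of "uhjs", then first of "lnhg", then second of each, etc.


String 1: 'uhjs'
String 2: 'lnhg'
Operation: alternate characters
Pairs: 'u'+'l', 'h'+'n', 'j'+'h', 's'+'g'
Result: ulhnjhsg


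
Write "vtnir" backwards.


Input string: 'vtnir'
Operation: reverse character order
Original order: 'v' -> 't' -> 'n' -> 'i' -> 'r'
Reversed order: 'r' -> 'i' -> 'n' -> 't' -> 'v'
Result: rintv


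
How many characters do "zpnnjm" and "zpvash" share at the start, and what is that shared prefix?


String 1: 'zpnnjm'
String 2: 'zpvash'
Compare position by position:
pos 0: 'z' vs 'z' match
pos 1: 'p' vs 'p' match
pos 2: 'n' vs 'v' differ -> stop
Longest common prefix: "zp" (length 2)


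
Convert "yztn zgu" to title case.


Input string: 'yztn zgu'
Operation: capitalize first letter of each word
Word transformations: 'yztn'->'Yztn', 'zgu'->'Zgu'
Result: Yztn Zgu


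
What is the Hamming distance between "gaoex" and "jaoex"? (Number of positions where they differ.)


String 1: 'gaoex'
String 2: 'jaoex'
Compare each position: pos 0: 'g'!='j', pos 1: 'a'=='a', pos 2: 'o'=='o', pos 3: 'e'=='e', pos 4: 'x'=='x'
Differing positions: 1
Hamming distance: 1


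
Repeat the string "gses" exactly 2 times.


Input string: 'gses'
Operation: repeat 2 times
Concatenation: 'gses' + 'gses'
Result: gsesgses


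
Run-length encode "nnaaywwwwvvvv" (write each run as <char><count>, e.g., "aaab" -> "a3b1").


Input: 'nnaaywwwwvvvv'
Operation: identify consecutive runs
Runs: 'nn' -> n2, 'aa' -> a2, 'y' -> y1, 'wwww' -> w4, 'vvvv' -> v4
Encoded: n2a2y1w4v4


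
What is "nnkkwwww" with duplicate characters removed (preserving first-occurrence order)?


Input: 'nnkkwwww'
Operation: keep first occurrence of each character
Scan: s[0]='n' new -> keep; s[1]='n' seen -> skip; s[2]='k' new -> keep; s[3]='k' seen -> skip; s[4]='w' new -> keep; s[5]='w' seen -> skip; s[6]='w' seen -> skip; s[7]='w' seen -> skip
Result: nkw


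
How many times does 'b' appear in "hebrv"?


Input string: 'hebrv'
Target character: 'b'
Scan each position: s[2]='b'
Matches found at indices: 2
Total: 1


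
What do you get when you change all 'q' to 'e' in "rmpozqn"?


Input string: 'rmpozqn'
Operation: replace 'q' with 'e'
Positions of 'q': 5
After replacement: rmpozen


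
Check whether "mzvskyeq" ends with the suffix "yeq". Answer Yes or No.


Input string: 'mzvskyeq'
Suffix to check: 'yeq'
Last 3 characters of input: 'yeq'
Match: True
Result: Yes


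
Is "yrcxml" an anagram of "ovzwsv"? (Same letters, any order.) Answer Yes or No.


String 1: 'ovzwsv' -> sorted: 'osvvwz'
String 2: 'yrcxml' -> sorted: 'clmrxy'
Compare sorted forms: 'osvvwz' != 'clmrxy'
Anagram: No


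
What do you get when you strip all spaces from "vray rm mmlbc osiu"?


Input string: 'vray rm mmlbc osiu'
Operation: remove all spaces
Words: 'vray', 'rm', 'mmlbc', 'osiu'
Join without spaces: vrayrmmmlbcosiu


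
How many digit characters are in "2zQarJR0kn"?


Input string: '2zQarJR0kn'
Operation: count digit characters (0-9)
Scan: '2'(digit), 'z', 'Q', 'a', 'r', 'J', 'R', '0'(digit), 'k', 'n'
Digits found: 2
Result: 2


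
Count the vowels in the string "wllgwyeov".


Input string: 'wllgwyeov'
Operation: count vowels (a, e, i, o, u)
Scan: s[0]='w', s[1]='l', s[2]='l', s[3]='g', s[4]='w', s[5]='y', s[6]='e' (vowel), s[7]='o' (vowel), s[8]='v'
Vowels found: 2
Result: 2


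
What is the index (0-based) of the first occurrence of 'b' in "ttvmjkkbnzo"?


Input string: 'ttvmjkkbnzo'
Target: 'b'
Scanning left to right: s[0]='t', s[1]='t', s[2]='v', s[3]='m', s[4]='j', s[5]='k', s[6]='k', s[7]='b'
First match at index: 7


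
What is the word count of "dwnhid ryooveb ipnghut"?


Input string: 'dwnhid ryooveb ipnghut'
Operation: split by spaces
Words found: 'dwnhid', 'ryooveb', 'ipnghut'
Word count: 3


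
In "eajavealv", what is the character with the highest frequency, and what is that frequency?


Input: 'eajavealv'
Operation: tally each character
Counts: 'a':3, 'e':2, 'j':1, 'l':1, 'v':2
Maximum: 'a' appears 3 times


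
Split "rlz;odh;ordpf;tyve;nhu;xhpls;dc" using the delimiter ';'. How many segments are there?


Input string: 'rlz;odh;ordpf;tyve;nhu;xhpls;dc'
Delimiter: ';'
Split result: 'rlz', 'odh', 'ordpf', 'tyve', 'nhu', 'xhpls', 'dc'
Number of parts: 7


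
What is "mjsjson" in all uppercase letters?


Input string: 'mjsjson'
Operation: convert each letter to uppercase
Mapping: 'm'->'M', 'j'->'J', 's'->'S', 'j'->'J', 's'->'S', 'o'->'O', 'n'->'N'
Result: MJSJSON


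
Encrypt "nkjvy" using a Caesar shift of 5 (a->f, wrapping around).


Input: 'nkjvy', shift = 5
Operation: for each letter, (position + 5) mod 26
Mapping: 'n'(13+5=18)->'s', 'k'(10+5=15)->'p', 'j'(9+5=14)->'o', 'v'(21+5=26, 26 mod 26=0)->'a', 'y'(24+5=29, 29 mod 26=3)->'d'
Result: spoad


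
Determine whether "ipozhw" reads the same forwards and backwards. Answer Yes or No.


Input string: 'ipozhw'
Reversed: 'whzopi'
Compare pairs: s[0]='i' vs s[5]='w' (mismatch), s[1]='p' vs s[4]='h' (mismatch), s[2]='o' vs s[3]='z' (mismatch)
Palindrome: No


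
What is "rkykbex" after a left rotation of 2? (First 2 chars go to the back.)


Input: 'rkykbex', shift = 2
Operation: split at index 2 and swap parts
Front part s[0:2] = 'rk'
Back part s[2:] = 'ykbex'
Rotated = back + front = 'ykbex' + 'rk'
Result: ykbexrk


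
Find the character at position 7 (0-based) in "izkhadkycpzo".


Input string: 'izkhadkycpzo'
Operation: get character at index 7
Index mapping: s[0]='i', s[1]='z', s[2]='k', s[3]='h', s[4]='a', s[5]='d', s[6]='k', s[7]='y'
Result: 'y'


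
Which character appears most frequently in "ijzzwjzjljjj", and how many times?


Input: 'ijzzwjzjljjj'
Operation: tally each character
Counts: 'i':1, 'j':6, 'l':1, 'w':1, 'z':3
Maximum: 'j' appears 6 times


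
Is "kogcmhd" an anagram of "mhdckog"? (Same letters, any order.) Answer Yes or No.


String 1: 'mhdckog' -> sorted: 'cdghkmo'
String 2: 'kogcmhd' -> sorted: 'cdghkmo'
Compare sorted forms: 'cdghkmo' == 'cdghkmo'
Anagram: Yes


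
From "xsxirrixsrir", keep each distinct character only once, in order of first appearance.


Input: 'xsxirrixsrir'
Operation: keep first occurrence of each character
Scan: s[0]='x' new -> keep; s[1]='s' new -> keep; s[2]='x' seen -> skip; s[3]='i' new -> keep; s[4]='r' new -> keep; s[5]='r' seen -> skip; s[6]='i' seen -> skip; s[7]='x' seen -> skip; s[8]='s' seen -> skip; s[9]='r' seen -> skip; s[10]='i' seen -> skip; s[11]='r' seen -> skip
Result: xsir


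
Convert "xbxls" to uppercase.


Input string: 'xbxls'
Operation: convert each letter to uppercase
Mapping: 'x'->'X', 'b'->'B', 'x'->'X', 'l'->'L', 's'->'S'
Result: XBXLS


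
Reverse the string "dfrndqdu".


Input string: 'dfrndqdu'
Operation: reverse character order
Original order: 'd' -> 'f' -> 'r' -> 'n' -> 'd' -> 'q' -> 'd' -> 'u'
Reversed order: 'u' -> 'd' -> 'q' -> 'd' -> 'n' -> 'r' -> 'f' -> 'd'
Result: udqdnrfd


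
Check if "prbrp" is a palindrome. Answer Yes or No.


Input string: 'prbrp'
Reversed: 'prbrp'
Compare pairs: s[0]='p' vs s[4]='p' (match), s[1]='r' vs s[3]='r' (match)
Palindrome: Yes


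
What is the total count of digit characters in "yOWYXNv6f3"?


Input string: 'yOWYXNv6f3'
Operation: count digit characters (0-9)
Scan: 'y', 'O', 'W', 'Y', 'X', 'N', 'v', '6'(digit), 'f', '3'(digit)
Digits found: 2
Result: 2


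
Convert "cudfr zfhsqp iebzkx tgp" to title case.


Input string: 'cudfr zfhsqp iebzkx tgp'
Operation: capitalize first letter of each word
Word transformations: 'cudfr'->'Cudfr', 'zfhsqp'->'Zfhsqp', 'iebzkx'->'Iebzkx', 'tgp'->'Tgp'
Result: Cudfr Zfhsqp Iebzkx Tgp


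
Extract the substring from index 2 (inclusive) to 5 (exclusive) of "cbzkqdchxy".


Input string: 'cbzkqdchxy'
Operation: slice [2:5]
Extract characters: s[2]='z', s[3]='k', s[4]='q'
Result: zkq


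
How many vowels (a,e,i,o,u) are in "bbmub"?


Input string: 'bbmub'
Operation: count vowels (a, e, i, o, u)
Scan: s[0]='b', s[1]='b', s[2]='m', s[3]='u' (vowel), s[4]='b'
Vowels found: 1
Result: 1


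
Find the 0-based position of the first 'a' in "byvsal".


Input string: 'byvsal'
Target: 'a'
Scanning left to right: s[0]='b', s[1]='y', s[2]='v', s[3]='s', s[4]='a'
First match at index: 4


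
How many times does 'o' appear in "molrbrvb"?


Input string: 'molrbrvb'
Target character: 'o'
Scan each position: s[1]='o'
Matches found at indices: 1
Total: 1


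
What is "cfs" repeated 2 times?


Input string: 'cfs'
Operation: repeat 2 times
Concatenation: 'cfs' + 'cfs'
Result: cfscfs


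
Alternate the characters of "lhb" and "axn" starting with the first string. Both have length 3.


String 1: 'lhb'
String 2: 'axn'
Operation: alternate characters
Pairs: 'l'+'a', 'h'+'x', 'b'+'n'
Result: lahxbn


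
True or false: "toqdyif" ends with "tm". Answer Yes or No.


Input string: 'toqdyif'
Suffix to check: 'tm'
Last 2 characters of input: 'if'
Match: False
Result: No


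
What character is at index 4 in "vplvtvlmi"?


Input string: 'vplvtvlmi'
Operation: get character at index 4
Index mapping: s[0]='v', s[1]='p', s[2]='l', s[3]='v', s[4]='t'
Result: 't'


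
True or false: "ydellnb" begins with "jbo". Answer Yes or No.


Input string: 'ydellnb'
Prefix to check: 'jbo'
First 3 characters of input: 'yde'
Match: False
Result: No


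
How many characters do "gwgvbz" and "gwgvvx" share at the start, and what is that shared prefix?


String 1: 'gwgvbz'
String 2: 'gwgvvx'
Compare position by position:
pos 0: 'g' vs 'g' match
pos 1: 'w' vs 'w' match
pos 2: 'g' vs 'g' match
pos 3: 'v' vs 'v' match
pos 4: 'b' vs 'v' differ -> stop
Longest common prefix: "gwgv" (length 4)


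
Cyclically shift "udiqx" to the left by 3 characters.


Input: 'udiqx', shift = 3
Operation: split at index 3 and swap parts
Front part s[0:3] = 'udi'
Back part s[3:] = 'qx'
Rotated = back + front = 'qx' + 'udi'
Result: qxudi


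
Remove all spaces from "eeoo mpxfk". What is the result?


Input string: 'eeoo mpxfk'
Operation: remove all spaces
Words: 'eeoo', 'mpxfk'
Join without spaces: eeoompxfk


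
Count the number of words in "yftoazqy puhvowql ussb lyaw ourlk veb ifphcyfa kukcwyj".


Input string: 'yftoazqy puhvowql ussb lyaw ourlk veb ifphcyfa kukcwyj'
Operation: split by spaces
Words found: 'yftoazqy', 'puhvowql', 'ussb', 'lyaw', 'ourlk', 'veb', 'ifphcyfa', 'kukcwyj'
Word count: 8


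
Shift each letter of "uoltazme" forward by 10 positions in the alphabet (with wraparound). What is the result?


Input: 'uoltazme', shift = 10
Operation: for each letter, (position + 10) mod 26
Mapping: 'u'(20+10=30, 30 mod 26=4)->'e', 'o'(14+10=24)->'y', 'l'(11+10=21)->'v', 't'(19+10=29, 29 mod 26=3)->'d', 'a'(0+10=10)->'k', 'z'(25+10=35, 35 mod 26=9)->'j', 'm'(12+10=22)->'w', 'e'(4+10=14)->'o'
Result: eyvdkjwo


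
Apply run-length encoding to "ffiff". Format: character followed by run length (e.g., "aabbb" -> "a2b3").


Input: 'ffiff'
Operation: identify consecutive runs
Runs: 'ff' -> f2, 'i' -> i1, 'ff' -> f2
Encoded: f2i1f2


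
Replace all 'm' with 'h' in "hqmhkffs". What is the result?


Input string: 'hqmhkffs'
Operation: replace 'm' with 'h'
Positions of 'm': 2
After replacement: hqhhkffs


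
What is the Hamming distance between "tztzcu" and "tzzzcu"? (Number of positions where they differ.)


String 1: 'tztzcu'
String 2: 'tzzzcu'
Compare each position: pos 0: 't'=='t', pos 1: 'z'=='z', pos 2: 't'!='z', pos 3: 'z'=='z', pos 4: 'c'=='c', pos 5: 'u'=='u'
Differing positions: 1
Hamming distance: 1


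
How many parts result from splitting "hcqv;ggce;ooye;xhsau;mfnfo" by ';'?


Input string: 'hcqv;ggce;ooye;xhsau;mfnfo'
Delimiter: ';'
Split result: 'hcqv', 'ggce', 'ooye', 'xhsau', 'mfnfo'
Number of parts: 5


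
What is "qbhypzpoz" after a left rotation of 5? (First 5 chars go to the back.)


Input: 'qbhypzpoz', shift = 5
Operation: split at index 5 and swap parts
Front part s[0:5] = 'qbhyp'
Back part s[5:] = 'zpoz'
Rotated = back + front = 'zpoz' + 'qbhyp'
Result: zpozqbhyp


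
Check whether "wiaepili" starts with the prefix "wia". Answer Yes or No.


Input string: 'wiaepili'
Prefix to check: 'wia'
First 3 characters of input: 'wia'
Match: True
Result: Yes


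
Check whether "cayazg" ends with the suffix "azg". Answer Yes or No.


Input string: 'cayazg'
Suffix to check: 'azg'
Last 3 characters of input: 'azg'
Match: True
Result: Yes


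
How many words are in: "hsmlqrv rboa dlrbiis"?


Input string: 'hsmlqrv rboa dlrbiis'
Operation: split by spaces
Words found: 'hsmlqrv', 'rboa', 'dlrbiis'
Word count: 3


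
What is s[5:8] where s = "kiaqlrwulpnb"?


Input string: 'kiaqlrwulpnb'
Operation: slice [5:8]
Extract characters: s[5]='r', s[6]='w', s[7]='u'
Result: rwu


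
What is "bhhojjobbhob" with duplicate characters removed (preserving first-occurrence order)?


Input: 'bhhojjobbhob'
Operation: keep first occurrence of each character
Scan: s[0]='b' new -> keep; s[1]='h' new -> keep; s[2]='h' seen -> skip; s[3]='o' new -> keep; s[4]='j' new -> keep; s[5]='j' seen -> skip; s[6]='o' seen -> skip; s[7]='b' seen -> skip; s[8]='b' seen -> skip; s[9]='h' seen -> skip; s[10]='o' seen -> skip; s[11]='b' seen -> skip
Result: bhoj


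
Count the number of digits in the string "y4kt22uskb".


Input string: 'y4kt22uskb'
Operation: count digit characters (0-9)
Scan: 'y', '4'(digit), 'k', 't', '2'(digit), '2'(digit), 'u', 's', 'k', 'b'
Digits found: 3
Result: 3


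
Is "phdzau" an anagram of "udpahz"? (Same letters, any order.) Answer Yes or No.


String 1: 'udpahz' -> sorted: 'adhpuz'
String 2: 'phdzau' -> sorted: 'adhpuz'
Compare sorted forms: 'adhpuz' == 'adhpuz'
Anagram: Yes


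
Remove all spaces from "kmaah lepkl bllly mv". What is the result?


Input string: 'kmaah lepkl bllly mv'
Operation: remove all spaces
Words: 'kmaah', 'lepkl', 'bllly', 'mv'
Join without spaces: kmaahlepklblllymv


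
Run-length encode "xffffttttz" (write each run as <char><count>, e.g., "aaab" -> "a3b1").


Input: 'xffffttttz'
Operation: identify consecutive runs
Runs: 'x' -> x1, 'ffff' -> f4, 'tttt' -> t4, 'z' -> z1
Encoded: x1f4t4z1


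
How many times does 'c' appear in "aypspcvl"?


Input string: 'aypspcvl'
Target character: 'c'
Scan each position: s[5]='c'
Matches found at indices: 5
Total: 1


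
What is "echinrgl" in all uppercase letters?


Input string: 'echinrgl'
Operation: convert each letter to uppercase
Mapping: 'e'->'E', 'c'->'C', 'h'->'H', 'i'->'I', 'n'->'N', 'r'->'R', 'g'->'G', 'l'->'L'
Result: ECHINRGL


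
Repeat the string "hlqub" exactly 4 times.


Input string: 'hlqub'
Operation: repeat 4 times
Concatenation: 'hlqub' + 'hlqub' + 'hlqub' + 'hlqub'
Result: hlqubhlqubhlqubhlqub


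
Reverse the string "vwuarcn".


Input string: 'vwuarcn'
Operation: reverse character order
Original order: 'v' -> 'w' -> 'u' -> 'a' -> 'r' -> 'c' -> 'n'
Reversed order: 'n' -> 'c' -> 'r' -> 'a' -> 'u' -> 'w' -> 'v'
Result: ncrauwv


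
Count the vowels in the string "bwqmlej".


Input string: 'bwqmlej'
Operation: count vowels (a, e, i, o, u)
Scan: s[0]='b', s[1]='w', s[2]='q', s[3]='m', s[4]='l', s[5]='e' (vowel), s[6]='j'
Vowels found: 1
Result: 1


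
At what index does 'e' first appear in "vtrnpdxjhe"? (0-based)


Input string: 'vtrnpdxjhe'
Target: 'e'
Scanning left to right: s[0]='v', s[1]='t', s[2]='r', s[3]='n', s[4]='p', s[5]='d', s[6]='x', s[7]='j', s[8]='h', s[9]='e'
First match at index: 9


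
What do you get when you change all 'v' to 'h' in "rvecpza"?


Input string: 'rvecpza'
Operation: replace 'v' with 'h'
Positions of 'v': 1
After replacement: rhecpza


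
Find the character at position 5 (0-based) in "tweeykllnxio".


Input string: 'tweeykllnxio'
Operation: get character at index 5
Index mapping: s[0]='t', s[1]='w', s[2]='e', s[3]='e', s[4]='y', s[5]='k'
Result: 'k'


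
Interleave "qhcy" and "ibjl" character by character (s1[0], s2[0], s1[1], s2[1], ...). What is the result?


String 1: 'qhcy'
String 2: 'ibjl'
Operation: alternate characters
Pairs: 'q'+'i', 'h'+'b', 'c'+'j', 'y'+'l'
Result: qihbcjyl


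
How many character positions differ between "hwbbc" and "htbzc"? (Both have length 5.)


String 1: 'hwbbc'
String 2: 'htbzc'
Compare each position: pos 0: 'h'=='h', pos 1: 'w'!='t', pos 2: 'b'=='b', pos 3: 'b'!='z', pos 4: 'c'=='c'
Differing positions: 2
Hamming distance: 2


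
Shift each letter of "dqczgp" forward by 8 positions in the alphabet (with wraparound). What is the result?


Input: 'dqczgp', shift = 8
Operation: for each letter, (position + 8) mod 26
Mapping: 'd'(3+8=11)->'l', 'q'(16+8=24)->'y', 'c'(2+8=10)->'k', 'z'(25+8=33, 33 mod 26=7)->'h', 'g'(6+8=14)->'o', 'p'(15+8=23)->'x'
Result: lykhox


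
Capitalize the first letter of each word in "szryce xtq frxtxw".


Input string: 'szryce xtq frxtxw'
Operation: capitalize first letter of each word
Word transformations: 'szryce'->'Szryce', 'xtq'->'Xtq', 'frxtxw'->'Frxtxw'
Result: Szryce Xtq Frxtxw


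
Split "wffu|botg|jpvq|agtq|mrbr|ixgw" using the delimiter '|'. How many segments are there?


Input string: 'wffu|botg|jpvq|agtq|mrbr|ixgw'
Delimiter: '|'
Split result: 'wffu', 'botg', 'jpvq', 'agtq', 'mrbr', 'ixgw'
Number of parts: 6


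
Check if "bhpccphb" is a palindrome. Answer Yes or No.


Input string: 'bhpccphb'
Reversed: 'bhpccphb'
Compare pairs: s[0]='b' vs s[7]='b' (match), s[1]='h' vs s[6]='h' (match), s[2]='p' vs s[5]='p' (match), s[3]='c' vs s[4]='c' (match)
Palindrome: Yes


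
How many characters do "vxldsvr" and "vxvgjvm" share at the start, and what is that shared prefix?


String 1: 'vxldsvr'
String 2: 'vxvgjvm'
Compare position by position:
pos 0: 'v' vs 'v' match
pos 1: 'x' vs 'x' match
pos 2: 'l' vs 'v' differ -> stop
Longest common prefix: "vx" (length 2)


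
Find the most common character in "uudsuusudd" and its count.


Input: 'uudsuusudd'
Operation: tally each character
Counts: 'd':3, 's':2, 'u':5
Maximum: 'u' appears 5 times


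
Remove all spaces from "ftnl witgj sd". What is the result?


Input string: 'ftnl witgj sd'
Operation: remove all spaces
Words: 'ftnl', 'witgj', 'sd'
Join without spaces: ftnlwitgjsd


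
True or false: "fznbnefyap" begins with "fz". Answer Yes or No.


Input string: 'fznbnefyap'
Prefix to check: 'fz'
First 2 characters of input: 'fz'
Match: True
Result: Yes


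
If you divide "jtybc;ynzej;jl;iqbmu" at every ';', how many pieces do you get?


Input string: 'jtybc;ynzej;jl;iqbmu'
Delimiter: ';'
Split result: 'jtybc', 'ynzej', 'jl', 'iqbmu'
Number of parts: 4


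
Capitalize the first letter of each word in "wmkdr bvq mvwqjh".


Input string: 'wmkdr bvq mvwqjh'
Operation: capitalize first letter of each word
Word transformations: 'wmkdr'->'Wmkdr', 'bvq'->'Bvq', 'mvwqjh'->'Mvwqjh'
Result: Wmkdr Bvq Mvwqjh


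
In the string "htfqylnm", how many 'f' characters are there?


Input string: 'htfqylnm'
Target character: 'f'
Scan each position: s[2]='f'
Matches found at indices: 2
Total: 1


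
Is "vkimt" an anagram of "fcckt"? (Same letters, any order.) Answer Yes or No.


String 1: 'fcckt' -> sorted: 'ccfkt'
String 2: 'vkimt' -> sorted: 'ikmtv'
Compare sorted forms: 'ccfkt' != 'ikmtv'
Anagram: No


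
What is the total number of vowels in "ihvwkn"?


Input string: 'ihvwkn'
Operation: count vowels (a, e, i, o, u)
Scan: s[0]='i' (vowel), s[1]='h', s[2]='v', s[3]='w', s[4]='k', s[5]='n'
Vowels found: 1
Result: 1


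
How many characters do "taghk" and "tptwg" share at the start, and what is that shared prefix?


String 1: 'taghk'
String 2: 'tptwg'
Compare position by position:
pos 0: 't' vs 't' match
pos 1: 'a' vs 'p' differ -> stop
Longest common prefix: "t" (length 1)


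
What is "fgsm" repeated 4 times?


Input string: 'fgsm'
Operation: repeat 4 times
Concatenation: 'fgsm' + 'fgsm' + 'fgsm' + 'fgsm'
Result: fgsmfgsmfgsmfgsm


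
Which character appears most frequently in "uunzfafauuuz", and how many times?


Input: 'uunzfafauuuz'
Operation: tally each character
Counts: 'a':2, 'f':2, 'n':1, 'u':5, 'z':2
Maximum: 'u' appears 5 times


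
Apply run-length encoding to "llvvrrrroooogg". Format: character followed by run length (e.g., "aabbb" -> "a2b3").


Input: 'llvvrrrroooogg'
Operation: identify consecutive runs
Runs: 'll' -> l2, 'vv' -> v2, 'rrrr' -> r4, 'oooo' -> o4, 'gg' -> g2
Encoded: l2v2r4o4g2


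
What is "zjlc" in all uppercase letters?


Input string: 'zjlc'
Operation: convert each letter to uppercase
Mapping: 'z'->'Z', 'j'->'J', 'l'->'L', 'c'->'C'
Result: ZJLC


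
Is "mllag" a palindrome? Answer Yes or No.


Input string: 'mllag'
Reversed: 'gallm'
Compare pairs: s[0]='m' vs s[4]='g' (mismatch), s[1]='l' vs s[3]='a' (mismatch)
Palindrome: No


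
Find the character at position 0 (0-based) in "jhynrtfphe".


Input string: 'jhynrtfphe'
Operation: get character at index 0
Index mapping: s[0]='j'
Result: 'j'


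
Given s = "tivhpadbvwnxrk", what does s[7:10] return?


Input string: 'tivhpadbvwnxrk'
Operation: slice [7:10]
Extract characters: s[7]='b', s[8]='v', s[9]='w'
Result: bvw


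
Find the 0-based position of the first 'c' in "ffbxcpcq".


Input string: 'ffbxcpcq'
Target: 'c'
Scanning left to right: s[0]='f', s[1]='f', s[2]='b', s[3]='x', s[4]='c'
First match at index: 4


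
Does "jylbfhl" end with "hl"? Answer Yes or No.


Input string: 'jylbfhl'
Suffix to check: 'hl'
Last 2 characters of input: 'hl'
Match: True
Result: Yes


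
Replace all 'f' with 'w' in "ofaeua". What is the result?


Input string: 'ofaeua'
Operation: replace 'f' with 'w'
Positions of 'f': 1
After replacement: owaeua


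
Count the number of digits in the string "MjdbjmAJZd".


Input string: 'MjdbjmAJZd'
Operation: count digit characters (0-9)
Scan: 'M', 'j', 'd', 'b', 'j', 'm', 'A', 'J', 'Z', 'd'
Digits found: 0
Result: 0


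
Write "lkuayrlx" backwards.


Input string: 'lkuayrlx'
Operation: reverse character order
Original order: 'l' -> 'k' -> 'u' -> 'a' -> 'y' -> 'r' -> 'l' -> 'x'
Reversed order: 'x' -> 'l' -> 'r' -> 'y' -> 'a' -> 'u' -> 'k' -> 'l'
Result: xlryaukl


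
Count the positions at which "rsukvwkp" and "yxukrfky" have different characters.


String 1: 'rsukvwkp'
String 2: 'yxukrfky'
Compare each position: pos 0: 'r'!='y', pos 1: 's'!='x', pos 2: 'u'=='u', pos 3: 'k'=='k', pos 4: 'v'!='r', pos 5: 'w'!='f', pos 6: 'k'=='k', pos 7: 'p'!='y'
Differing positions: 5
Hamming distance: 5


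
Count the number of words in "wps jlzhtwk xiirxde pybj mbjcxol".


Input string: 'wps jlzhtwk xiirxde pybj mbjcxol'
Operation: split by spaces
Words found: 'wps', 'jlzhtwk', 'xiirxde', 'pybj', 'mbjcxol'
Word count: 5


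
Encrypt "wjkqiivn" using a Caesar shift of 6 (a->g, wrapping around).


Input: 'wjkqiivn', shift = 6
Operation: for each letter, (position + 6) mod 26
Mapping: 'w'(22+6=28, 28 mod 26=2)->'c', 'j'(9+6=15)->'p', 'k'(10+6=16)->'q', 'q'(16+6=22)->'w', 'i'(8+6=14)->'o', 'i'(8+6=14)->'o', 'v'(21+6=27, 27 mod 26=1)->'b', 'n'(13+6=19)->'t'
Result: cpqwoobt


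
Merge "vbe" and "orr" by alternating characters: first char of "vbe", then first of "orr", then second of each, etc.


String 1: 'vbe'
String 2: 'orr'
Operation: alternate characters
Pairs: 'v'+'o', 'b'+'r', 'e'+'r'
Result: vobrer


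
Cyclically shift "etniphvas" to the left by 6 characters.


Input: 'etniphvas', shift = 6
Operation: split at index 6 and swap parts
Front part s[0:6] = 'etniph'
Back part s[6:] = 'vas'
Rotated = back + front = 'vas' + 'etniph'
Result: vasetniph


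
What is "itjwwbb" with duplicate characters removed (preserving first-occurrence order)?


Input: 'itjwwbb'
Operation: keep first occurrence of each character
Scan: s[0]='i' new -> keep; s[1]='t' new -> keep; s[2]='j' new -> keep; s[3]='w' new -> keep; s[4]='w' seen -> skip; s[5]='b' new -> keep; s[6]='b' seen -> skip
Result: itjwb


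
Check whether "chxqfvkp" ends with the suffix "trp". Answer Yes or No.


Input string: 'chxqfvkp'
Suffix to check: 'trp'
Last 3 characters of input: 'vkp'
Match: False
Result: No


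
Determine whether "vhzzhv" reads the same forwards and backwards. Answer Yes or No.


Input string: 'vhzzhv'
Reversed: 'vhzzhv'
Compare pairs: s[0]='v' vs s[5]='v' (match), s[1]='h' vs s[4]='h' (match), s[2]='z' vs s[3]='z' (match)
Palindrome: Yes


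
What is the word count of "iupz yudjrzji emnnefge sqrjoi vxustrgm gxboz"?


Input string: 'iupz yudjrzji emnnefge sqrjoi vxustrgm gxboz'
Operation: split by spaces
Words found: 'iupz', 'yudjrzji', 'emnnefge', 'sqrjoi', 'vxustrgm', 'gxboz'
Word count: 6


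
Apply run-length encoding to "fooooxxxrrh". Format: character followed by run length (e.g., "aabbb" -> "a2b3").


Input: 'fooooxxxrrh'
Operation: identify consecutive runs
Runs: 'f' -> f1, 'oooo' -> o4, 'xxx' -> x3, 'rr' -> r2, 'h' -> h1
Encoded: f1o4x3r2h1


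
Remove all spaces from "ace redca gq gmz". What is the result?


Input string: 'ace redca gq gmz'
Operation: remove all spaces
Words: 'ace', 'redca', 'gq', 'gmz'
Join without spaces: aceredcagqgmz


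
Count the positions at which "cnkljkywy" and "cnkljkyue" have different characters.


String 1: 'cnkljkywy'
String 2: 'cnkljkyue'
Compare each position: pos 0: 'c'=='c', pos 1: 'n'=='n', pos 2: 'k'=='k', pos 3: 'l'=='l', pos 4: 'j'=='j', pos 5: 'k'=='k', pos 6: 'y'=='y', pos 7: 'w'!='u', pos 8: 'y'!='e'
Differing positions: 2
Hamming distance: 2


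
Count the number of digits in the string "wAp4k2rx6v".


Input string: 'wAp4k2rx6v'
Operation: count digit characters (0-9)
Scan: 'w', 'A', 'p', '4'(digit), 'k', '2'(digit), 'r', 'x', '6'(digit), 'v'
Digits found: 3
Result: 3


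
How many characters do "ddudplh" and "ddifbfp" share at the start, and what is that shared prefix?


String 1: 'ddudplh'
String 2: 'ddifbfp'
Compare position by position:
pos 0: 'd' vs 'd' match
pos 1: 'd' vs 'd' match
pos 2: 'u' vs 'i' differ -> stop
Longest common prefix: "dd" (length 2)


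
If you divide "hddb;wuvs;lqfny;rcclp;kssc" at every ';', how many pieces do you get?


Input string: 'hddb;wuvs;lqfny;rcclp;kssc'
Delimiter: ';'
Split result: 'hddb', 'wuvs', 'lqfny', 'rcclp', 'kssc'
Number of parts: 5


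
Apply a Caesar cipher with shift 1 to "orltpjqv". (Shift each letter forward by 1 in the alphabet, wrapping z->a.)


Input: 'orltpjqv', shift = 1
Operation: for each letter, (position + 1) mod 26
Mapping: 'o'(14+1=15)->'p', 'r'(17+1=18)->'s', 'l'(11+1=12)->'m', 't'(19+1=20)->'u', 'p'(15+1=16)->'q', 'j'(9+1=10)->'k', 'q'(16+1=17)->'r', 'v'(21+1=22)->'w'
Result: psmuqkrw


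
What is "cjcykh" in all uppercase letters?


Input string: 'cjcykh'
Operation: convert each letter to uppercase
Mapping: 'c'->'C', 'j'->'J', 'c'->'C', 'y'->'Y', 'k'->'K', 'h'->'H'
Result: CJCYKH


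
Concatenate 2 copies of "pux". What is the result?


Input string: 'pux'
Operation: repeat 2 times
Concatenation: 'pux' + 'pux'
Result: puxpux


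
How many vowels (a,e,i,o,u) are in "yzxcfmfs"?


Input string: 'yzxcfmfs'
Operation: count vowels (a, e, i, o, u)
Scan: s[0]='y', s[1]='z', s[2]='x', s[3]='c', s[4]='f', s[5]='m', s[6]='f', s[7]='s'
Vowels found: 0
Result: 0


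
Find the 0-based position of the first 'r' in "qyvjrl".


Input string: 'qyvjrl'
Target: 'r'
Scanning left to right: s[0]='q', s[1]='y', s[2]='v', s[3]='j', s[4]='r'
First match at index: 4


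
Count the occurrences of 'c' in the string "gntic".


Input string: 'gntic'
Target character: 'c'
Scan each position: s[4]='c'
Matches found at indices: 4
Total: 1


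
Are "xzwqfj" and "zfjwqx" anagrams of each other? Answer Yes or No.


String 1: 'xzwqfj' -> sorted: 'fjqwxz'
String 2: 'zfjwqx' -> sorted: 'fjqwxz'
Compare sorted forms: 'fjqwxz' == 'fjqwxz'
Anagram: Yes


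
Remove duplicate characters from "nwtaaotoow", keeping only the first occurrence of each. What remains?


Input: 'nwtaaotoow'
Operation: keep first occurrence of each character
Scan: s[0]='n' new -> keep; s[1]='w' new -> keep; s[2]='t' new -> keep; s[3]='a' new -> keep; s[4]='a' seen -> skip; s[5]='o' new -> keep; s[6]='t' seen -> skip; s[7]='o' seen -> skip; s[8]='o' seen -> skip; s[9]='w' seen -> skip
Result: nwtao


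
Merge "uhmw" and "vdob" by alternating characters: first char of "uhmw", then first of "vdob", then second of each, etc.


String 1: 'uhmw'
String 2: 'vdob'
Operation: alternate characters
Pairs: 'u'+'v', 'h'+'d', 'm'+'o', 'w'+'b'
Result: uvhdmowb


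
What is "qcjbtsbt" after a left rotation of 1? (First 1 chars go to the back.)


Input: 'qcjbtsbt', shift = 1
Operation: split at index 1 and swap parts
Front part s[0:1] = 'q'
Back part s[1:] = 'cjbtsbt'
Rotated = back + front = 'cjbtsbt' + 'q'
Result: cjbtsbtq


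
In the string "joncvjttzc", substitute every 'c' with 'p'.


Input string: 'joncvjttzc'
Operation: replace 'c' with 'p'
Positions of 'c': 3, 9
After replacement: jonpvjttzp


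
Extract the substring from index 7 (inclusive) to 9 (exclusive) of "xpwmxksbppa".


Input string: 'xpwmxksbppa'
Operation: slice [7:9]
Extract characters: s[7]='b', s[8]='p'
Result: bp


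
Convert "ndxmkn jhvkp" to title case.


Input string: 'ndxmkn jhvkp'
Operation: capitalize first letter of each word
Word transformations: 'ndxmkn'->'Ndxmkn', 'jhvkp'->'Jhvkp'
Result: Ndxmkn Jhvkp


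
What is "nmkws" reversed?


Input string: 'nmkws'
Operation: reverse character order
Original order: 'n' -> 'm' -> 'k' -> 'w' -> 's'
Reversed order: 's' -> 'w' -> 'k' -> 'm' -> 'n'
Result: swkmn


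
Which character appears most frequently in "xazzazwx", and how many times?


Input: 'xazzazwx'
Operation: tally each character
Counts: 'a':2, 'w':1, 'x':2, 'z':3
Maximum: 'z' appears 3 times


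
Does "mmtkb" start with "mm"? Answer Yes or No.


Input string: 'mmtkb'
Prefix to check: 'mm'
First 2 characters of input: 'mm'
Match: True
Result: Yes


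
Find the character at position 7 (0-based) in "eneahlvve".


Input string: 'eneahlvve'
Operation: get character at index 7
Index mapping: s[0]='e', s[1]='n', s[2]='e', s[3]='a', s[4]='h', s[5]='l', s[6]='v', s[7]='v'
Result: 'v'


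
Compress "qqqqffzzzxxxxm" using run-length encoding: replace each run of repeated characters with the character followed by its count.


Input: 'qqqqffzzzxxxxm'
Operation: identify consecutive runs
Runs: 'qqqq' -> q4, 'ff' -> f2, 'zzz' -> z3, 'xxxx' -> x4, 'm' -> m1
Encoded: q4f2z3x4m1


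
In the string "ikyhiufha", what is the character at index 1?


Input string: 'ikyhiufha'
Operation: get character at index 1
Index mapping: s[0]='i', s[1]='k'
Result: 'k'


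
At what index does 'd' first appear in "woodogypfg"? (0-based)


Input string: 'woodogypfg'
Target: 'd'
Scanning left to right: s[0]='w', s[1]='o', s[2]='o', s[3]='d'
First match at index: 3


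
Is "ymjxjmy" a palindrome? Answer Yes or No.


Input string: 'ymjxjmy'
Reversed: 'ymjxjmy'
Compare pairs: s[0]='y' vs s[6]='y' (match), s[1]='m' vs s[5]='m' (match), s[2]='j' vs s[4]='j' (match)
Palindrome: Yes


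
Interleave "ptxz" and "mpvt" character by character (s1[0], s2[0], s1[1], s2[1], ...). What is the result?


String 1: 'ptxz'
String 2: 'mpvt'
Operation: alternate characters
Pairs: 'p'+'m', 't'+'p', 'x'+'v', 'z'+'t'
Result: pmtpxvzt


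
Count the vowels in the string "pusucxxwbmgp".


Input string: 'pusucxxwbmgp'
Operation: count vowels (a, e, i, o, u)
Scan: s[0]='p', s[1]='u' (vowel), s[2]='s', s[3]='u' (vowel), s[4]='c', s[5]='x', s[6]='x', s[7]='w', s[8]='b', s[9]='m', s[10]='g', s[11]='p'
Vowels found: 2
Result: 2


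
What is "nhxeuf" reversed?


Input string: 'nhxeuf'
Operation: reverse character order
Original order: 'n' -> 'h' -> 'x' -> 'e' -> 'u' -> 'f'
Reversed order: 'f' -> 'u' -> 'e' -> 'x' -> 'h' -> 'n'
Result: fuexhn


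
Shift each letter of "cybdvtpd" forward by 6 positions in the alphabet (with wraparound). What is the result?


Input: 'cybdvtpd', shift = 6
Operation: for each letter, (position + 6) mod 26
Mapping: 'c'(2+6=8)->'i', 'y'(24+6=30, 30 mod 26=4)->'e', 'b'(1+6=7)->'h', 'd'(3+6=9)->'j', 'v'(21+6=27, 27 mod 26=1)->'b', 't'(19+6=25)->'z', 'p'(15+6=21)->'v', 'd'(3+6=9)->'j'
Result: iehjbzvj


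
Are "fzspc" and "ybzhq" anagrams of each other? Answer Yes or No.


String 1: 'fzspc' -> sorted: 'cfpsz'
String 2: 'ybzhq' -> sorted: 'bhqyz'
Compare sorted forms: 'cfpsz' != 'bhqyz'
Anagram: No


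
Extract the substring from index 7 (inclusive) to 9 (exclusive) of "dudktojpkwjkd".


Input string: 'dudktojpkwjkd'
Operation: slice [7:9]
Extract characters: s[7]='p', s[8]='k'
Result: pk


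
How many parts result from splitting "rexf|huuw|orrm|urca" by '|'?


Input string: 'rexf|huuw|orrm|urca'
Delimiter: '|'
Split result: 'rexf', 'huuw', 'orrm', 'urca'
Number of parts: 4


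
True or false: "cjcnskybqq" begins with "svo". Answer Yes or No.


Input string: 'cjcnskybqq'
Prefix to check: 'svo'
First 3 characters of input: 'cjc'
Match: False
Result: No


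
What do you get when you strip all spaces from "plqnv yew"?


Input string: 'plqnv yew'
Operation: remove all spaces
Words: 'plqnv', 'yew'
Join without spaces: plqnvyew


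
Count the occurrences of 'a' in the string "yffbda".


Input string: 'yffbda'
Target character: 'a'
Scan each position: s[5]='a'
Matches found at indices: 5
Total: 1


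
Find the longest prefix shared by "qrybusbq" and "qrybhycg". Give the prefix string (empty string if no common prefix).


String 1: 'qrybusbq'
String 2: 'qrybhycg'
Compare position by position:
pos 0: 'q' vs 'q' match
pos 1: 'r' vs 'r' match
pos 2: 'y' vs 'y' match
pos 3: 'b' vs 'b' match
pos 4: 'u' vs 'h' differ -> stop
Longest common prefix: "qryb" (length 4)


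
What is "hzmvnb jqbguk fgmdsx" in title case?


Input string: 'hzmvnb jqbguk fgmdsx'
Operation: capitalize first letter of each word
Word transformations: 'hzmvnb'->'Hzmvnb', 'jqbguk'->'Jqbguk', 'fgmdsx'->'Fgmdsx'
Result: Hzmvnb Jqbguk Fgmdsx


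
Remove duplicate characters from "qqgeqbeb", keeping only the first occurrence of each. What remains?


Input: 'qqgeqbeb'
Operation: keep first occurrence of each character
Scan: s[0]='q' new -> keep; s[1]='q' seen -> skip; s[2]='g' new -> keep; s[3]='e' new -> keep; s[4]='q' seen -> skip; s[5]='b' new -> keep; s[6]='e' seen -> skip; s[7]='b' seen -> skip
Result: qgeb


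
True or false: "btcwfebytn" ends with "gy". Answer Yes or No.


Input string: 'btcwfebytn'
Suffix to check: 'gy'
Last 2 characters of input: 'tn'
Match: False
Result: No


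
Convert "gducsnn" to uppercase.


Input string: 'gducsnn'
Operation: convert each letter to uppercase
Mapping: 'g'->'G', 'd'->'D', 'u'->'U', 'c'->'C', 's'->'S', 'n'->'N', 'n'->'N'
Result: GDUCSNN


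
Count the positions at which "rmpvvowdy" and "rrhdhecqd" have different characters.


String 1: 'rmpvvowdy'
String 2: 'rrhdhecqd'
Compare each position: pos 0: 'r'=='r', pos 1: 'm'!='r', pos 2: 'p'!='h', pos 3: 'v'!='d', pos 4: 'v'!='h', pos 5: 'o'!='e', pos 6: 'w'!='c', pos 7: 'd'!='q', pos 8: 'y'!='d'
Differing positions: 8
Hamming distance: 8


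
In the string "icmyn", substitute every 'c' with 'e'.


Input string: 'icmyn'
Operation: replace 'c' with 'e'
Positions of 'c': 1
After replacement: iemyn


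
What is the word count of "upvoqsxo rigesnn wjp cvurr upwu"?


Input string: 'upvoqsxo rigesnn wjp cvurr upwu'
Operation: split by spaces
Words found: 'upvoqsxo', 'rigesnn', 'wjp', 'cvurr', 'upwu'
Word count: 5


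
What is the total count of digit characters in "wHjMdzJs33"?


Input string: 'wHjMdzJs33'
Operation: count digit characters (0-9)
Scan: 'w', 'H', 'j', 'M', 'd', 'z', 'J', 's', '3'(digit), '3'(digit)
Digits found: 2
Result: 2


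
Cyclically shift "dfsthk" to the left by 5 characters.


Input: 'dfsthk', shift = 5
Operation: split at index 5 and swap parts
Front part s[0:5] = 'dfsth'
Back part s[5:] = 'k'
Rotated = back + front = 'k' + 'dfsth'
Result: kdfsth


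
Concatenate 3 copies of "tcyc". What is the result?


Input string: 'tcyc'
Operation: repeat 3 times
Concatenation: 'tcyc' + 'tcyc' + 'tcyc'
Result: tcyctcyctcyc
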